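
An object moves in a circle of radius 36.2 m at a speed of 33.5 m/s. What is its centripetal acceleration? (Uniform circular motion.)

a_c = v²/r = 33.5²/36.2 = 1122.25/36.2 = 31.0 m/s²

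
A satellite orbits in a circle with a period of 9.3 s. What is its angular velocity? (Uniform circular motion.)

ω = 2π/T = 2π/9.3 = 0.6756 rad/s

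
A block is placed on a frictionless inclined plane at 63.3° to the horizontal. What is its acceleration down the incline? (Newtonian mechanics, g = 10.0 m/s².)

a = g sin(θ) = 10.0 × sin(63.3°) = 10.0 × 0.8934 = 8.93 m/s²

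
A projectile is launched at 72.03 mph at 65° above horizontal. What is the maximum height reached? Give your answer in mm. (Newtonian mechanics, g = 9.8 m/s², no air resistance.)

v₀ = 72.03 mph × 0.44704 = 32.2003 m/s
H = v₀² × sin²(θ) / (2g) = 32.2003² × sin(65°)² / (2 × 9.8) = 1036.86 × 0.821394 / 19.6 = 43.4526 m
H = 43.4526 m / 0.001 = 43450 mm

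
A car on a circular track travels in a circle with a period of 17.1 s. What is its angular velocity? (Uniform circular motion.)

ω = 2π/T = 2π/17.1 = 0.3674 rad/s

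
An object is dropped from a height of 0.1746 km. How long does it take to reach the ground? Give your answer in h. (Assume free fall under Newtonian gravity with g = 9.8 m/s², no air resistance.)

h = 0.1746 km × 1000.0 = 174.6 m
t = √(2h/g) = √(2 × 174.6 / 9.8) = 5.96931 s
t = 5.96931 s / 3600.0 = 0.001658 h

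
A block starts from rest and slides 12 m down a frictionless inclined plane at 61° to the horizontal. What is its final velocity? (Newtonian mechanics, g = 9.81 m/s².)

a = g sin(θ) = 9.81 × sin(61°) = 8.58 m/s²
v = √(2ad) = √(2 × 8.58 × 12) = 14.35 m/s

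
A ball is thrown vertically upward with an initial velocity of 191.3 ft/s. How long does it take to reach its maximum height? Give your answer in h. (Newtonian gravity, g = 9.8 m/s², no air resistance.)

v₀ = 191.3 ft/s × 0.3048 = 58.3082 m/s
t_up = v₀ / g = 58.3082 / 9.8 = 5.94982 s
t_up = 5.94982 s / 3600.0 = 0.001653 h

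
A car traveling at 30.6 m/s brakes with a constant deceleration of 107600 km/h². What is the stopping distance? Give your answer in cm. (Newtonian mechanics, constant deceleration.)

a = 107600 km/h² × 7.716049382716049e-05 = 8.30247 m/s²
d = v₀² / (2a) = 30.6² / (2 × 8.30247) = 936.36 / 16.6049 = 56.3906 m
d = 56.3906 m / 0.01 = 5639 cm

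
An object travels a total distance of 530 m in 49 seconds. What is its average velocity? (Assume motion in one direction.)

v_avg = Δd / Δt = 530 / 49 = 10.82 m/s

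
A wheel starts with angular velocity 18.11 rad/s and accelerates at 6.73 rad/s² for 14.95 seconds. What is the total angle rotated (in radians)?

θ = ω₀t + ½αt² = 18.11×14.95 + ½×6.73×14.95² = 1022.83 rad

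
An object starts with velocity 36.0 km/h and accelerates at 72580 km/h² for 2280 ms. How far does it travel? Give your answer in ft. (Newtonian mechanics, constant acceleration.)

v₀ = 36.0 km/h × 0.2777777777777778 = 10.0 m/s
a = 72580 km/h² × 7.716049382716049e-05 = 5.60031 m/s²
t = 2280 ms × 0.001 = 2.28 s
d = v₀ × t + ½ × a × t² = 10.0 × 2.28 + 0.5 × 5.60031 × 2.28² = 37.3563 m
d = 37.3563 m / 0.3048 = 122.6 ft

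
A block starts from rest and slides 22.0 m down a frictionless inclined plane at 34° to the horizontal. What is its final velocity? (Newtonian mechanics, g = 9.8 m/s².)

a = g sin(θ) = 9.8 × sin(34°) = 5.4801 m/s²
v = √(2ad) = √(2 × 5.4801 × 22.0) = 15.53 m/s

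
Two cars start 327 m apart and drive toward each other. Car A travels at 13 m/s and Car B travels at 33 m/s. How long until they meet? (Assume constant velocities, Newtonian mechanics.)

Combined speed: v_combined = 13 + 33 = 46 m/s
Time to meet: t = d/v_combined = 327/46 = 7.11 s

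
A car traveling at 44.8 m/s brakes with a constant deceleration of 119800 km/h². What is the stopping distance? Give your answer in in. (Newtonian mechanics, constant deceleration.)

a = 119800 km/h² × 7.716049382716049e-05 = 9.24383 m/s²
d = v₀² / (2a) = 44.8² / (2 × 9.24383) = 2007.04 / 18.4877 = 108.561 m
d = 108.561 m / 0.0254 = 4274 in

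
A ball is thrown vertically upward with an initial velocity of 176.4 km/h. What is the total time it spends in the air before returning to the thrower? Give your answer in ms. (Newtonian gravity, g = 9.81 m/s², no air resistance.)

v₀ = 176.4 km/h × 0.2777777777777778 = 49.0 m/s
t_total = 2 × v₀ / g = 2 × 49.0 / 9.81 = 9.98981 s
t_total = 9.98981 s / 0.001 = 9990 ms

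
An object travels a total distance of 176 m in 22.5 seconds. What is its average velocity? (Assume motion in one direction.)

v_avg = Δd / Δt = 176 / 22.5 = 7.82 m/s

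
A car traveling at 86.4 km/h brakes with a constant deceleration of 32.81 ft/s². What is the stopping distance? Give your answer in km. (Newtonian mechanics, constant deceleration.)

v₀ = 86.4 km/h × 0.2777777777777778 = 24.0 m/s
a = 32.81 ft/s² × 0.3048 = 10.0005 m/s²
d = v₀² / (2a) = 24.0² / (2 × 10.0005) = 576.0 / 20.001 = 28.7986 m
d = 28.7986 m / 1000.0 = 0.0288 km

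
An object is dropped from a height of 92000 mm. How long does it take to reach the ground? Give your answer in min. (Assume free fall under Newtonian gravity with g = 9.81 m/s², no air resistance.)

h = 92000 mm × 0.001 = 92.0 m
t = √(2h/g) = √(2 × 92.0 / 9.81) = 4.33086 s
t = 4.33086 s / 60.0 = 0.07218 min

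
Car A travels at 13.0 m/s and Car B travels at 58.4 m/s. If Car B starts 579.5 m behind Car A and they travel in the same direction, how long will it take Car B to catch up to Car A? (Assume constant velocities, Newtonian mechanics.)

Relative speed: v_rel = 58.4 - 13.0 = 45.4 m/s
Time to catch: t = d₀/v_rel = 579.5/45.4 = 12.76 s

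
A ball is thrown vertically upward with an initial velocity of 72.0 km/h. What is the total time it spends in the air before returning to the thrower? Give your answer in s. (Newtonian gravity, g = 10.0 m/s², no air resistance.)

v₀ = 72.0 km/h × 0.2777777777777778 = 20.0 m/s
t_total = 2 × v₀ / g = 2 × 20.0 / 10.0 = 4.0 s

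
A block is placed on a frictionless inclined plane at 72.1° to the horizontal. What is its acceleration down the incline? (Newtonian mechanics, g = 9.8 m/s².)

a = g sin(θ) = 9.8 × sin(72.1°) = 9.8 × 0.9516 = 9.33 m/s²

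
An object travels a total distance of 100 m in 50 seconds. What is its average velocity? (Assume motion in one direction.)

v_avg = Δd / Δt = 100 / 50 = 2.0 m/s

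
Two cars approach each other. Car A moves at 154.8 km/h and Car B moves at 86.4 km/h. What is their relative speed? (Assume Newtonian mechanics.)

v_rel = v_A + v_B = 154.8 + 86.4 = 241.2 km/h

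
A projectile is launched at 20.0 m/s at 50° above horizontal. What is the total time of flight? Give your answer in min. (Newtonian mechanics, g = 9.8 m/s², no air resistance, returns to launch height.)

T = 2 × v₀ × sin(θ) / g = 2 × 20.0 × sin(50°) / 9.8 = 2 × 20.0 × 0.766044 / 9.8 = 3.12671 s
T = 3.12671 s / 60.0 = 0.05211 min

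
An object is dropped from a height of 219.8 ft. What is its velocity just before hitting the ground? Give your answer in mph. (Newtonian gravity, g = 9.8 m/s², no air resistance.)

h = 219.8 ft × 0.3048 = 66.995 m
v = √(2gh) = √(2 × 9.8 × 66.995) = 36.2367 m/s
v = 36.2367 m/s / 0.44704 = 81.06 mph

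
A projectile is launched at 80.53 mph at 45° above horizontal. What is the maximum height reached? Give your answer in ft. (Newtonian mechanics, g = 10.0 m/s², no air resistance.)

v₀ = 80.53 mph × 0.44704 = 36.0001 m/s
H = v₀² × sin²(θ) / (2g) = 36.0001² × sin(45°)² / (2 × 10.0) = 1296.01 × 0.5 / 20.0 = 32.4002 m
H = 32.4002 m / 0.3048 = 106.3 ft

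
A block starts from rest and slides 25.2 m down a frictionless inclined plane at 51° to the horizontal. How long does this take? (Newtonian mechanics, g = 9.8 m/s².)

a = g sin(θ) = 9.8 × sin(51°) = 7.616 m/s²
t = √(2d/a) = √(2 × 25.2 / 7.616) = 2.57 s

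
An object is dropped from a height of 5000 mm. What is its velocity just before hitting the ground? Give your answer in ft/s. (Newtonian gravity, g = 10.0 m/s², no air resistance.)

h = 5000 mm × 0.001 = 5.0 m
v = √(2gh) = √(2 × 10.0 × 5.0) = 10.0 m/s
v = 10.0 m/s / 0.3048 = 32.81 ft/s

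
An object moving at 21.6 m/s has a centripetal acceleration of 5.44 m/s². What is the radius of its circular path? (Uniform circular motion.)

r = v²/a_c = 21.6²/5.44 = 85.76 m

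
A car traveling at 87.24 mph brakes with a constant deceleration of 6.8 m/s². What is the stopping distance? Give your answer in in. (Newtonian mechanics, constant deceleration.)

v₀ = 87.24 mph × 0.44704 = 38.9998 m/s
d = v₀² / (2a) = 38.9998² / (2 × 6.8) = 1520.98 / 13.6 = 111.837 m
d = 111.837 m / 0.0254 = 4403 in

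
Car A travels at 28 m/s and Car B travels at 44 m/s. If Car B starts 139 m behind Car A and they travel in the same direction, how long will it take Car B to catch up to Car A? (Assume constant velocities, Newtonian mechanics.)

Relative speed: v_rel = 44 - 28 = 16 m/s
Time to catch: t = d₀/v_rel = 139/16 = 8.69 s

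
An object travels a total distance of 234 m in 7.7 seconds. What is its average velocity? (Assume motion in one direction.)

v_avg = Δd / Δt = 234 / 7.7 = 30.39 m/s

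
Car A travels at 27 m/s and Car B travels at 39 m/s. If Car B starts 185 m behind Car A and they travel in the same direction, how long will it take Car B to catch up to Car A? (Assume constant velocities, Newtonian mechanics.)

Relative speed: v_rel = 39 - 27 = 12 m/s
Time to catch: t = d₀/v_rel = 185/12 = 15.42 s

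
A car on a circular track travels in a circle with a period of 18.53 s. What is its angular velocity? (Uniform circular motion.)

ω = 2π/T = 2π/18.53 = 0.3391 rad/s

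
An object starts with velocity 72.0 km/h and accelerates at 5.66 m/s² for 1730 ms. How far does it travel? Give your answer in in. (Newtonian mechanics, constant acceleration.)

v₀ = 72.0 km/h × 0.2777777777777778 = 20.0 m/s
t = 1730 ms × 0.001 = 1.73 s
d = v₀ × t + ½ × a × t² = 20.0 × 1.73 + 0.5 × 5.66 × 1.73² = 43.0699 m
d = 43.0699 m / 0.0254 = 1696 in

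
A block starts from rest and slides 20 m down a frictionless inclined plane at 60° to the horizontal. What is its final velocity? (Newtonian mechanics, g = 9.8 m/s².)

a = g sin(θ) = 9.8 × sin(60°) = 8.48705 m/s²
v = √(2ad) = √(2 × 8.48705 × 20) = 18.43 m/s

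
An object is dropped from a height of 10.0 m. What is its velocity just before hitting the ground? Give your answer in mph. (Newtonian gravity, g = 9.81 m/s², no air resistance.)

v = √(2gh) = √(2 × 9.81 × 10.0) = 14.0071 m/s
v = 14.0071 m/s / 0.44704 = 31.33 mph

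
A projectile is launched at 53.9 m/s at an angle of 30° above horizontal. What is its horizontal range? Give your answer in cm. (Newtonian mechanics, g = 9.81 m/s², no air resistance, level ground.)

R = v₀² × sin(2θ) / g = 53.9² × sin(2 × 30°) / 9.81 = 2905.21 × 0.866025 / 9.81 = 256.471 m
R = 256.471 m / 0.01 = 25650 cm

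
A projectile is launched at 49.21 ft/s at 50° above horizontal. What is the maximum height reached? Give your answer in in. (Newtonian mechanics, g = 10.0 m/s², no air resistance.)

v₀ = 49.21 ft/s × 0.3048 = 14.9992 m/s
H = v₀² × sin²(θ) / (2g) = 14.9992² × sin(50°)² / (2 × 10.0) = 224.976 × 0.586824 / 20.0 = 6.60107 m
H = 6.60107 m / 0.0254 = 259.9 in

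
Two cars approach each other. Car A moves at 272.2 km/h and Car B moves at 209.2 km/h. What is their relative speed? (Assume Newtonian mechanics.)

v_rel = v_A + v_B = 272.2 + 209.2 = 481.4 km/h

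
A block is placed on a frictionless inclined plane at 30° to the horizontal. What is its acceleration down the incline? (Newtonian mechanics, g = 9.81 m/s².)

a = g sin(θ) = 9.81 × sin(30°) = 9.81 × 0.5 = 4.91 m/s²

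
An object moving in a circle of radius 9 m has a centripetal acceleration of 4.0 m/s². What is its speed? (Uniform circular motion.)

v = √(a_c × r) = √(4.0 × 9) = 6.0 m/s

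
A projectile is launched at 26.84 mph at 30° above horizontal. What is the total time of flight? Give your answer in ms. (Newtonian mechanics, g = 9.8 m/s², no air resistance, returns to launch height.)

v₀ = 26.84 mph × 0.44704 = 11.9986 m/s
T = 2 × v₀ × sin(θ) / g = 2 × 11.9986 × sin(30°) / 9.8 = 2 × 11.9986 × 0.5 / 9.8 = 1.22435 s
T = 1.22435 s / 0.001 = 1224 ms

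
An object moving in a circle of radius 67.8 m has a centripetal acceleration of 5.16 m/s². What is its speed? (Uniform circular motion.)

v = √(a_c × r) = √(5.16 × 67.8) = 18.7 m/s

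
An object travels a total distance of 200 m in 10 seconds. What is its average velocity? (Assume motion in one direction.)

v_avg = Δd / Δt = 200 / 10 = 20.0 m/s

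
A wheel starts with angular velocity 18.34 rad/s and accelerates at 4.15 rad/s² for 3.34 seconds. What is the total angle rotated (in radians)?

θ = ω₀t + ½αt² = 18.34×3.34 + ½×4.15×3.34² = 84.4 rad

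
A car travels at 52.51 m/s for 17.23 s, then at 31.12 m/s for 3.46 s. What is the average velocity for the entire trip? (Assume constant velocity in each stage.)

d₁ = v₁t₁ = 52.51 × 17.23 = 904.7473 m
d₂ = v₂t₂ = 31.12 × 3.46 = 107.6752 m
d_total = 1012.4225 m, t_total = 20.69 s
v_avg = d_total/t_total = 1012.4225/20.69 = 48.93 m/s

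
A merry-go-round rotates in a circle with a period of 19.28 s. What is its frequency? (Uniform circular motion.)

f = 1/T = 1/19.28 = 0.0519 Hz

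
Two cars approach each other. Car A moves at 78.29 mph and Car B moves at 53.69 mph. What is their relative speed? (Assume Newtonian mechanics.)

v_rel = v_A + v_B = 78.29 + 53.69 = 131.98 mph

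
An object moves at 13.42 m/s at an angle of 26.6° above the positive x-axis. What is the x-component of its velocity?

vₓ = v cos(θ) = 13.42 × cos(26.6°) = 12.0 m/s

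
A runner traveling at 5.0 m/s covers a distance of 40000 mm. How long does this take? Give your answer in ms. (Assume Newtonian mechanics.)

d = 40000 mm × 0.001 = 40.0 m
t = d / v = 40.0 / 5.0 = 8.0 s
t = 8.0 s / 0.001 = 8000 ms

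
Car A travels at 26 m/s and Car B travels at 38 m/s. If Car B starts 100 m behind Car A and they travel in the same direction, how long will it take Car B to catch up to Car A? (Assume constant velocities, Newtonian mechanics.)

Relative speed: v_rel = 38 - 26 = 12 m/s
Time to catch: t = d₀/v_rel = 100/12 = 8.33 s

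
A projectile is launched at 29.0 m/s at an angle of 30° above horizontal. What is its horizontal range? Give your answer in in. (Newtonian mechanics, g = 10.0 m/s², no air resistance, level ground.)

R = v₀² × sin(2θ) / g = 29.0² × sin(2 × 30°) / 10.0 = 841.0 × 0.866025 / 10.0 = 72.8327 m
R = 72.8327 m / 0.0254 = 2867 in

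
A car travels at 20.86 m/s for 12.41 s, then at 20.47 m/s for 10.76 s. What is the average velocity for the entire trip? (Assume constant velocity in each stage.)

d₁ = v₁t₁ = 20.86 × 12.41 = 258.8726 m
d₂ = v₂t₂ = 20.47 × 10.76 = 220.2572 m
d_total = 479.1298 m, t_total = 23.17 s
v_avg = d_total/t_total = 479.1298/23.17 = 20.68 m/s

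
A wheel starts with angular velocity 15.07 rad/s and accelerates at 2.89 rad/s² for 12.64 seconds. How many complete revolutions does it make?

θ = ω₀t + ½αt² = 15.07×12.64 + ½×2.89×12.64² = 421.351872 rad
Total revolutions = θ/(2π) = 421.351872/(2π) = 67.06
Complete revolutions = ⌊67.06⌋ = 67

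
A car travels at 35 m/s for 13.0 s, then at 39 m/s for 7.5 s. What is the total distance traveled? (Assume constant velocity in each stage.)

d₁ = v₁t₁ = 35 × 13.0 = 455.0 m
d₂ = v₂t₂ = 39 × 7.5 = 292.5 m
d_total = 455.0 + 292.5 = 747.5 m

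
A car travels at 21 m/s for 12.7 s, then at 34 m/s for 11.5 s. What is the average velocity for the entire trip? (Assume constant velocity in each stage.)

d₁ = v₁t₁ = 21 × 12.7 = 266.7 m
d₂ = v₂t₂ = 34 × 11.5 = 391.0 m
d_total = 657.7 m, t_total = 24.2 s
v_avg = d_total/t_total = 657.7/24.2 = 27.18 m/s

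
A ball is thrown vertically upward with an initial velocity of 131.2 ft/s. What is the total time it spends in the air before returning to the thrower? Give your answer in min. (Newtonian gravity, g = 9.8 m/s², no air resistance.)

v₀ = 131.2 ft/s × 0.3048 = 39.9898 m/s
t_total = 2 × v₀ / g = 2 × 39.9898 / 9.8 = 8.16118 s
t_total = 8.16118 s / 60.0 = 0.136 min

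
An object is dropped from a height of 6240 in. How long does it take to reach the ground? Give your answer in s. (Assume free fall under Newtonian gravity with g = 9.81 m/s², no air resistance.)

h = 6240 in × 0.0254 = 158.496 m
t = √(2h/g) = √(2 × 158.496 / 9.81) = 5.684 s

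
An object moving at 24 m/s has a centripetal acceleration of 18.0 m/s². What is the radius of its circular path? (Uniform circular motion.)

r = v²/a_c = 24²/18.0 = 32.0 m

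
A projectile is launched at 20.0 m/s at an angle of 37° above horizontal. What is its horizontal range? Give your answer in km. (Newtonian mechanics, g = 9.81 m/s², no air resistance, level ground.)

R = v₀² × sin(2θ) / g = 20.0² × sin(2 × 37°) / 9.81 = 400.0 × 0.961262 / 9.81 = 39.1952 m
R = 39.1952 m / 1000.0 = 0.0392 km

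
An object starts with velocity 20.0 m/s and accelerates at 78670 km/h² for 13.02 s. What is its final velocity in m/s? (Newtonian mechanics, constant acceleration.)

a = 78670 km/h² × 7.716049382716049e-05 = 6.07022 m/s²
v = v₀ + a × t = 20.0 + 6.07022 × 13.02 = 99.03 m/s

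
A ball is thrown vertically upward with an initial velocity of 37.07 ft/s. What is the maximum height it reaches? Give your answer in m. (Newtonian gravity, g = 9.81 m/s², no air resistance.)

v₀ = 37.07 ft/s × 0.3048 = 11.2989 m/s
h_max = v₀² / (2g) = 11.2989² / (2 × 9.81) = 127.665 / 19.62 = 6.507 m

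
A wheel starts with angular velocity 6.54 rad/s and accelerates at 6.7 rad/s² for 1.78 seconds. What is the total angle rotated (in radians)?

θ = ω₀t + ½αt² = 6.54×1.78 + ½×6.7×1.78² = 22.26 rad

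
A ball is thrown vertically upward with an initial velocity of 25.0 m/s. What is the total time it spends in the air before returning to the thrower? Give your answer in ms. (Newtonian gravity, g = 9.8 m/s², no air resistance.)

t_total = 2 × v₀ / g = 2 × 25.0 / 9.8 = 5.10204 s
t_total = 5.10204 s / 0.001 = 5102 ms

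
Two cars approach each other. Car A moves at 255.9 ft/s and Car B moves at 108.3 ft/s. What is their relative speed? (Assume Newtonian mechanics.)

v_rel = v_A + v_B = 255.9 + 108.3 = 364.2 ft/s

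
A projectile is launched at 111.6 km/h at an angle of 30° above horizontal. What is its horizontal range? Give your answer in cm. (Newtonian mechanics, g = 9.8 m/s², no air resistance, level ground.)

v₀ = 111.6 km/h × 0.2777777777777778 = 31.0 m/s
R = v₀² × sin(2θ) / g = 31.0² × sin(2 × 30°) / 9.8 = 961.0 × 0.866025 / 9.8 = 84.9235 m
R = 84.9235 m / 0.01 = 8492 cm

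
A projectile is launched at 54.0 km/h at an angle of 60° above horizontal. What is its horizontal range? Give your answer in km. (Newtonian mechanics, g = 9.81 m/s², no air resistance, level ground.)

v₀ = 54.0 km/h × 0.2777777777777778 = 15.0 m/s
R = v₀² × sin(2θ) / g = 15.0² × sin(2 × 60°) / 9.81 = 225.0 × 0.866025 / 9.81 = 19.863 m
R = 19.863 m / 1000.0 = 0.01986 km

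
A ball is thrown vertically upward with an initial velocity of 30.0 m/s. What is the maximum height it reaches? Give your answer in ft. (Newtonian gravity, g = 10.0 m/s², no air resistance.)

h_max = v₀² / (2g) = 30.0² / (2 × 10.0) = 900.0 / 20.0 = 45.0 m
h_max = 45.0 m / 0.3048 = 147.6 ft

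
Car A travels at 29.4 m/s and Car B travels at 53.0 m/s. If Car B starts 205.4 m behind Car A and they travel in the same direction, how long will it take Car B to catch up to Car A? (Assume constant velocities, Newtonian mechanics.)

Relative speed: v_rel = 53.0 - 29.4 = 23.6 m/s
Time to catch: t = d₀/v_rel = 205.4/23.6 = 8.7 s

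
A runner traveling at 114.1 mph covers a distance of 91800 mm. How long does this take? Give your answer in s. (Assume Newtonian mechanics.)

d = 91800 mm × 0.001 = 91.8 m
v = 114.1 mph × 0.44704 = 51.0073 m/s
t = d / v = 91.8 / 51.0073 = 1.8 s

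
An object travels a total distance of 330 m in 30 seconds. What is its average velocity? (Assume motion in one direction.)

v_avg = Δd / Δt = 330 / 30 = 11.0 m/s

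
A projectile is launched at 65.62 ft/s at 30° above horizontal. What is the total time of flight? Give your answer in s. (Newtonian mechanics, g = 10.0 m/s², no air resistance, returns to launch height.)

v₀ = 65.62 ft/s × 0.3048 = 20.001 m/s
T = 2 × v₀ × sin(θ) / g = 2 × 20.001 × sin(30°) / 10.0 = 2 × 20.001 × 0.5 / 10.0 = 2.0 s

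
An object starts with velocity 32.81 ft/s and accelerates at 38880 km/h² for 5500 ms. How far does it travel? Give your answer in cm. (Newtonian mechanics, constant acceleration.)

v₀ = 32.81 ft/s × 0.3048 = 10.0005 m/s
a = 38880 km/h² × 7.716049382716049e-05 = 3.0 m/s²
t = 5500 ms × 0.001 = 5.5 s
d = v₀ × t + ½ × a × t² = 10.0005 × 5.5 + 0.5 × 3.0 × 5.5² = 100.378 m
d = 100.378 m / 0.01 = 10040 cm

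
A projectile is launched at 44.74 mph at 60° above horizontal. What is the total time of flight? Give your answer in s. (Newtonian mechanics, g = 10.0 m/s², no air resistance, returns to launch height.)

v₀ = 44.74 mph × 0.44704 = 20.0006 m/s
T = 2 × v₀ × sin(θ) / g = 2 × 20.0006 × sin(60°) / 10.0 = 2 × 20.0006 × 0.866025 / 10.0 = 3.464 s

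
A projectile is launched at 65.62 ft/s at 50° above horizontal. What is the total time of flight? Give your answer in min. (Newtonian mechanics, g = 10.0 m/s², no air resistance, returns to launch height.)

v₀ = 65.62 ft/s × 0.3048 = 20.001 m/s
T = 2 × v₀ × sin(θ) / g = 2 × 20.001 × sin(50°) / 10.0 = 2 × 20.001 × 0.766044 / 10.0 = 3.06433 s
T = 3.06433 s / 60.0 = 0.05107 min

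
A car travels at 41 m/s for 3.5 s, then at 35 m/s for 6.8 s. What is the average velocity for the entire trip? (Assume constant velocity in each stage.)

d₁ = v₁t₁ = 41 × 3.5 = 143.5 m
d₂ = v₂t₂ = 35 × 6.8 = 238.0 m
d_total = 381.5 m, t_total = 10.3 s
v_avg = d_total/t_total = 381.5/10.3 = 37.04 m/s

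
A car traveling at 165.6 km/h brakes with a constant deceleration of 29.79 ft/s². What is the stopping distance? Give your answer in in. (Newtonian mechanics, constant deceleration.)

v₀ = 165.6 km/h × 0.2777777777777778 = 46.0 m/s
a = 29.79 ft/s² × 0.3048 = 9.07999 m/s²
d = v₀² / (2a) = 46.0² / (2 × 9.07999) = 2116.0 / 18.16 = 116.52 m
d = 116.52 m / 0.0254 = 4587 in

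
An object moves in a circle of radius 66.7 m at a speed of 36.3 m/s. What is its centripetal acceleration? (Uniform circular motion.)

a_c = v²/r = 36.3²/66.7 = 1317.69/66.7 = 19.76 m/s²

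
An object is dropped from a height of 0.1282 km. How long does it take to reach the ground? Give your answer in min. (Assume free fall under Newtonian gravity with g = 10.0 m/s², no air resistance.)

h = 0.1282 km × 1000.0 = 128.2 m
t = √(2h/g) = √(2 × 128.2 / 10.0) = 5.0636 s
t = 5.0636 s / 60.0 = 0.08439 min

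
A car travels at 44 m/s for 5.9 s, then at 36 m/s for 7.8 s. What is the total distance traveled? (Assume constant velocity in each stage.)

d₁ = v₁t₁ = 44 × 5.9 = 259.6 m
d₂ = v₂t₂ = 36 × 7.8 = 280.8 m
d_total = 259.6 + 280.8 = 540.4 m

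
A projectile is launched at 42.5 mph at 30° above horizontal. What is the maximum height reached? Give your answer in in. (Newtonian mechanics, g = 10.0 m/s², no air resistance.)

v₀ = 42.5 mph × 0.44704 = 18.9992 m/s
H = v₀² × sin²(θ) / (2g) = 18.9992² × sin(30°)² / (2 × 10.0) = 360.97 × 0.25 / 20.0 = 4.51213 m
H = 4.51213 m / 0.0254 = 177.6 in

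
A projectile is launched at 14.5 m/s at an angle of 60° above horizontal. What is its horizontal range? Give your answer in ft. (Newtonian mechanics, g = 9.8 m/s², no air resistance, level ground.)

R = v₀² × sin(2θ) / g = 14.5² × sin(2 × 60°) / 9.8 = 210.25 × 0.866025 / 9.8 = 18.5798 m
R = 18.5798 m / 0.3048 = 60.96 ft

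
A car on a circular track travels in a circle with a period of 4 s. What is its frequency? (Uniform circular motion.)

f = 1/T = 1/4 = 0.25 Hz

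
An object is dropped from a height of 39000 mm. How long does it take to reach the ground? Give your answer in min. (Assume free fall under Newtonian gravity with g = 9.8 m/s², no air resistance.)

h = 39000 mm × 0.001 = 39.0 m
t = √(2h/g) = √(2 × 39.0 / 9.8) = 2.8212 s
t = 2.8212 s / 60.0 = 0.04702 min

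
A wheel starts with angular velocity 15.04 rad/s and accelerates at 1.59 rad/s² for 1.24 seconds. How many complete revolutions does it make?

θ = ω₀t + ½αt² = 15.04×1.24 + ½×1.59×1.24² = 19.871992 rad
Total revolutions = θ/(2π) = 19.871992/(2π) = 3.16
Complete revolutions = ⌊3.16⌋ = 3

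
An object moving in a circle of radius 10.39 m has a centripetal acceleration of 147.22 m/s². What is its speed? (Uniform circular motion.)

v = √(a_c × r) = √(147.22 × 10.39) = 39.11 m/s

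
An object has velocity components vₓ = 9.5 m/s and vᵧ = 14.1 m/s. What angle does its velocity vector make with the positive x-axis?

θ = arctan(vᵧ/vₓ) = arctan(14.1/9.5) = 56.03°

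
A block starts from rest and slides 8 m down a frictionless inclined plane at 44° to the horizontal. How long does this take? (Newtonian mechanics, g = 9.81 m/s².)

a = g sin(θ) = 9.81 × sin(44°) = 6.8146 m/s²
t = √(2d/a) = √(2 × 8 / 6.8146) = 1.53 s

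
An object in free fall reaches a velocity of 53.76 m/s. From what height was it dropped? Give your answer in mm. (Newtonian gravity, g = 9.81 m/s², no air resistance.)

h = v² / (2g) = 53.76² / (2 × 9.81) = 147.306 m
h = 147.306 m / 0.001 = 147300 mm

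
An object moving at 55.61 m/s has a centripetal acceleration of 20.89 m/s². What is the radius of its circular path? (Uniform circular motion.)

r = v²/a_c = 55.61²/20.89 = 148.04 m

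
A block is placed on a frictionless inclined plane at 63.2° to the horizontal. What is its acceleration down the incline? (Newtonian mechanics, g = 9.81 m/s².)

a = g sin(θ) = 9.81 × sin(63.2°) = 9.81 × 0.8926 = 8.76 m/s²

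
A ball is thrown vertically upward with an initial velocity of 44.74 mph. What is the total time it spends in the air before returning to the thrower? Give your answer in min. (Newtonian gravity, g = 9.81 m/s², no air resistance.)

v₀ = 44.74 mph × 0.44704 = 20.0006 m/s
t_total = 2 × v₀ / g = 2 × 20.0006 / 9.81 = 4.07759 s
t_total = 4.07759 s / 60.0 = 0.06796 min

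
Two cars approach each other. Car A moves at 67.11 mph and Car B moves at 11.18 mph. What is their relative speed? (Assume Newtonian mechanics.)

v_rel = v_A + v_B = 67.11 + 11.18 = 78.29 mph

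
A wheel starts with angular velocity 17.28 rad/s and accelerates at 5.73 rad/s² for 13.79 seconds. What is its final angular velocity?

ω = ω₀ + αt = 17.28 + 5.73 × 13.79 = 96.3 rad/s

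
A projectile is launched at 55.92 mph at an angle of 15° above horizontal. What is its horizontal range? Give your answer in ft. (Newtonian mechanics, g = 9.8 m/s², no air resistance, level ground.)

v₀ = 55.92 mph × 0.44704 = 24.9985 m/s
R = v₀² × sin(2θ) / g = 24.9985² × sin(2 × 15°) / 9.8 = 624.925 × 0.5 / 9.8 = 31.8839 m
R = 31.8839 m / 0.3048 = 104.6 ft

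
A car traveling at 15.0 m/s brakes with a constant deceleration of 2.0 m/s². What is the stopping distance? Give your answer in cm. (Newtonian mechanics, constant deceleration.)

d = v₀² / (2a) = 15.0² / (2 × 2.0) = 225.0 / 4.0 = 56.25 m
d = 56.25 m / 0.01 = 5625 cm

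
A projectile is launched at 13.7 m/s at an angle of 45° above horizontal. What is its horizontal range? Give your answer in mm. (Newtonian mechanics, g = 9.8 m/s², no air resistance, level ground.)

R = v₀² × sin(2θ) / g = 13.7² × sin(2 × 45°) / 9.8 = 187.69 × 1.0 / 9.8 = 19.152 m
R = 19.152 m / 0.001 = 19150 mm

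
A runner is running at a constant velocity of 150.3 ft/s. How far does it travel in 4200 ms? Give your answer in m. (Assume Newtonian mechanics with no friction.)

v = 150.3 ft/s × 0.3048 = 45.8114 m/s
t = 4200 ms × 0.001 = 4.2 s
d = v × t = 45.8114 × 4.2 = 192.4 m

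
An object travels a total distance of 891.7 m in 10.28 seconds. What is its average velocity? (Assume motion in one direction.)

v_avg = Δd / Δt = 891.7 / 10.28 = 86.74 m/s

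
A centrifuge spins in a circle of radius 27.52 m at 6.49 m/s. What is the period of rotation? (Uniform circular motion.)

T = 2πr/v = 2π×27.52/6.49 = 26.64 s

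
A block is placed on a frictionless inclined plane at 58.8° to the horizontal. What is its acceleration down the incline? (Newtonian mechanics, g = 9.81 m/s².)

a = g sin(θ) = 9.81 × sin(58.8°) = 9.81 × 0.8554 = 8.39 m/s²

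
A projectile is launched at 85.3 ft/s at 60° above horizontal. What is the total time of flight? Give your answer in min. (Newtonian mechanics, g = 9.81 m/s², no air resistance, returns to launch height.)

v₀ = 85.3 ft/s × 0.3048 = 25.9994 m/s
T = 2 × v₀ × sin(θ) / g = 2 × 25.9994 × sin(60°) / 9.81 = 2 × 25.9994 × 0.866025 / 9.81 = 4.59044 s
T = 4.59044 s / 60.0 = 0.07651 min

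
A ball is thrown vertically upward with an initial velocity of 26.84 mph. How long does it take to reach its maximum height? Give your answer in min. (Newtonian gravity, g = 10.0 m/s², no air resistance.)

v₀ = 26.84 mph × 0.44704 = 11.9986 m/s
t_up = v₀ / g = 11.9986 / 10.0 = 1.19986 s
t_up = 1.19986 s / 60.0 = 0.02 min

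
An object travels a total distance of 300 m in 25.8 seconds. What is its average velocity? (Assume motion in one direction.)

v_avg = Δd / Δt = 300 / 25.8 = 11.63 m/s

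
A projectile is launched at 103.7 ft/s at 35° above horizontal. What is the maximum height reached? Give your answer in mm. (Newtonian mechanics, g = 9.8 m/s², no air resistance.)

v₀ = 103.7 ft/s × 0.3048 = 31.6078 m/s
H = v₀² × sin²(θ) / (2g) = 31.6078² × sin(35°)² / (2 × 9.8) = 999.053 × 0.32899 / 19.6 = 16.7693 m
H = 16.7693 m / 0.001 = 16770 mm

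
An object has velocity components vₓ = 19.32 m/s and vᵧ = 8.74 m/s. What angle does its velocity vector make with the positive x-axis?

θ = arctan(vᵧ/vₓ) = arctan(8.74/19.32) = 24.34°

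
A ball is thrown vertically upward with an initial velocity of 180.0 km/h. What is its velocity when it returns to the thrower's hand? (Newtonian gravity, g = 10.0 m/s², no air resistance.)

By conservation of energy (no air resistance), the ball returns to the throw height with the same speed as launch, but directed downward.
|v_ground| = v₀ = 180.0 km/h
v_ground = 180.0 km/h (downward)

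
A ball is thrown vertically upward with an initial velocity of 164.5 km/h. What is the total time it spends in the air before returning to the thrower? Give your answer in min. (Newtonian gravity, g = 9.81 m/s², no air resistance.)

v₀ = 164.5 km/h × 0.2777777777777778 = 45.6944 m/s
t_total = 2 × v₀ / g = 2 × 45.6944 / 9.81 = 9.31588 s
t_total = 9.31588 s / 60.0 = 0.1553 min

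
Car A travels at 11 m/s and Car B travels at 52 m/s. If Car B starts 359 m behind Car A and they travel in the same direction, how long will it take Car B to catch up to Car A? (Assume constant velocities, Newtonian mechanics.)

Relative speed: v_rel = 52 - 11 = 41 m/s
Time to catch: t = d₀/v_rel = 359/41 = 8.76 s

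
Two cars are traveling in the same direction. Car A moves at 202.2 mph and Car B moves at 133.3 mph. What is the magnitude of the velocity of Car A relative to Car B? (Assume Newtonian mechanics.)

v_rel = |v_A - v_B| = |202.2 - 133.3| = 68.9 mph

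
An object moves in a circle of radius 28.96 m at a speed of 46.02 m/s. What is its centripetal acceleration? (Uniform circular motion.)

a_c = v²/r = 46.02²/28.96 = 2117.8404/28.96 = 73.13 m/s²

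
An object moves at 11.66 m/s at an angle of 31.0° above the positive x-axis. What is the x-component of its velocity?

vₓ = v cos(θ) = 11.66 × cos(31.0°) = 9.99 m/s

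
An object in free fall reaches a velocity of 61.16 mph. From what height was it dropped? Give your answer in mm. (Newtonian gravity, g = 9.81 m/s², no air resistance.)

v = 61.16 mph × 0.44704 = 27.341 m/s
h = v² / (2g) = 27.341² / (2 × 9.81) = 38.1004 m
h = 38.1004 m / 0.001 = 38100 mm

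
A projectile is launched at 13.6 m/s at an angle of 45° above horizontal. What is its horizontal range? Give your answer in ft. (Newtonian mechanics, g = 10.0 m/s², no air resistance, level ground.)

R = v₀² × sin(2θ) / g = 13.6² × sin(2 × 45°) / 10.0 = 184.96 × 1.0 / 10.0 = 18.496 m
R = 18.496 m / 0.3048 = 60.68 ft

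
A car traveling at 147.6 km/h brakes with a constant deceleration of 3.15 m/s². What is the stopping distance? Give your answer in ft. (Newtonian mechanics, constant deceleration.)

v₀ = 147.6 km/h × 0.2777777777777778 = 41.0 m/s
d = v₀² / (2a) = 41.0² / (2 × 3.15) = 1681.0 / 6.3 = 266.825 m
d = 266.825 m / 0.3048 = 875.4 ft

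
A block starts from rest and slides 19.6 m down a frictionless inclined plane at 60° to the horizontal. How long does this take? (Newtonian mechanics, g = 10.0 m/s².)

a = g sin(θ) = 10.0 × sin(60°) = 8.6603 m/s²
t = √(2d/a) = √(2 × 19.6 / 8.6603) = 2.13 s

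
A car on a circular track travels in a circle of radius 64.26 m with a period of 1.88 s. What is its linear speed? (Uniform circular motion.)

v = 2πr/T = 2π×64.26/1.88 = 214.76 m/s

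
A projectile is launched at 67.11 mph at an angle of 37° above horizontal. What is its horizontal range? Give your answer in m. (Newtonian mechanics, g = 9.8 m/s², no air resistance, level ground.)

v₀ = 67.11 mph × 0.44704 = 30.0009 m/s
R = v₀² × sin(2θ) / g = 30.0009² × sin(2 × 37°) / 9.8 = 900.054 × 0.961262 / 9.8 = 88.28 m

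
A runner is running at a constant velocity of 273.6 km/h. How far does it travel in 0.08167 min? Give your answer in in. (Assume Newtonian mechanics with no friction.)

v = 273.6 km/h × 0.2777777777777778 = 76.0 m/s
t = 0.08167 min × 60.0 = 4.9002 s
d = v × t = 76.0 × 4.9002 = 372.415 m
d = 372.415 m / 0.0254 = 14660 in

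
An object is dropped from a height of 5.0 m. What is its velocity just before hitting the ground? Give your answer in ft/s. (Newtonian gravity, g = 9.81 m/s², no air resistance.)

v = √(2gh) = √(2 × 9.81 × 5.0) = 9.90454 m/s
v = 9.90454 m/s / 0.3048 = 32.5 ft/s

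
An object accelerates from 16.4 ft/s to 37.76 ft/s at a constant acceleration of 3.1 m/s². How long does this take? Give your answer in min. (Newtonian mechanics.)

v₀ = 16.4 ft/s × 0.3048 = 4.99872 m/s
v = 37.76 ft/s × 0.3048 = 11.5092 m/s
t = (v - v₀) / a = (11.5092 - 4.99872) / 3.1 = 2.10015 s
t = 2.10015 s / 60.0 = 0.035 min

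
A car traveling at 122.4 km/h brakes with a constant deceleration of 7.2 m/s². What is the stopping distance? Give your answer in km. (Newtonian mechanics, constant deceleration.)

v₀ = 122.4 km/h × 0.2777777777777778 = 34.0 m/s
d = v₀² / (2a) = 34.0² / (2 × 7.2) = 1156.0 / 14.4 = 80.2778 m
d = 80.2778 m / 1000.0 = 0.08028 km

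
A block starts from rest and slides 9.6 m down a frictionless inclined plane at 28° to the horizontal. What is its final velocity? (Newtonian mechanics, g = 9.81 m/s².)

a = g sin(θ) = 9.81 × sin(28°) = 4.6055 m/s²
v = √(2ad) = √(2 × 4.6055 × 9.6) = 9.4 m/s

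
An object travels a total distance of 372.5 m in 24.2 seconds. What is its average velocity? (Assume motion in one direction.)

v_avg = Δd / Δt = 372.5 / 24.2 = 15.39 m/s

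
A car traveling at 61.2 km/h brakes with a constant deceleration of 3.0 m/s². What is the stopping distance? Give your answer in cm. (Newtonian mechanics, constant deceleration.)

v₀ = 61.2 km/h × 0.2777777777777778 = 17.0 m/s
d = v₀² / (2a) = 17.0² / (2 × 3.0) = 289.0 / 6.0 = 48.1667 m
d = 48.1667 m / 0.01 = 4817 cm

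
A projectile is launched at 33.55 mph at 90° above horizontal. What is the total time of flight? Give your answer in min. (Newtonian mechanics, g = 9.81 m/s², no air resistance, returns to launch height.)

v₀ = 33.55 mph × 0.44704 = 14.9982 m/s
T = 2 × v₀ × sin(θ) / g = 2 × 14.9982 × sin(90°) / 9.81 = 2 × 14.9982 × 1.0 / 9.81 = 3.05774 s
T = 3.05774 s / 60.0 = 0.05096 min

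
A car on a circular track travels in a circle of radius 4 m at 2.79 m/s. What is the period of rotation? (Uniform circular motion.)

T = 2πr/v = 2π×4/2.79 = 9.01 s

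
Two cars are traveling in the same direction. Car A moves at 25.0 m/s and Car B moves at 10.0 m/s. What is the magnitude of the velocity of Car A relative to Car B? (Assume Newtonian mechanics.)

v_rel = |v_A - v_B| = |25.0 - 10.0| = 15.0 m/s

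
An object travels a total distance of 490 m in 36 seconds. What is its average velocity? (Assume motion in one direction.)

v_avg = Δd / Δt = 490 / 36 = 13.61 m/s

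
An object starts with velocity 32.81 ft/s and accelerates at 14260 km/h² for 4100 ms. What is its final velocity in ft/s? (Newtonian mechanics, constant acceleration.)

v₀ = 32.81 ft/s × 0.3048 = 10.0005 m/s
a = 14260 km/h² × 7.716049382716049e-05 = 1.10031 m/s²
t = 4100 ms × 0.001 = 4.1 s
v = v₀ + a × t = 10.0005 + 1.10031 × 4.1 = 14.5118 m/s
v = 14.5118 m/s / 0.3048 = 47.61 ft/s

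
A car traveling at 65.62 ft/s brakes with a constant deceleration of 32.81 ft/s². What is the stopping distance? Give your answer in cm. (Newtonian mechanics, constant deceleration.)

v₀ = 65.62 ft/s × 0.3048 = 20.001 m/s
a = 32.81 ft/s² × 0.3048 = 10.0005 m/s²
d = v₀² / (2a) = 20.001² / (2 × 10.0005) = 400.04 / 20.001 = 20.001 m
d = 20.001 m / 0.01 = 2000 cm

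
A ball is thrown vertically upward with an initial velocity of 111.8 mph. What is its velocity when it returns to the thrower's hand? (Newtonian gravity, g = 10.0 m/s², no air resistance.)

By conservation of energy (no air resistance), the ball returns to the throw height with the same speed as launch, but directed downward.
|v_ground| = v₀ = 111.8 mph
v_ground = 111.8 mph (downward)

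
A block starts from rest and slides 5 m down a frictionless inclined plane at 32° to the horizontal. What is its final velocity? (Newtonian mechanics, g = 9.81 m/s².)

a = g sin(θ) = 9.81 × sin(32°) = 5.1985 m/s²
v = √(2ad) = √(2 × 5.1985 × 5) = 7.21 m/s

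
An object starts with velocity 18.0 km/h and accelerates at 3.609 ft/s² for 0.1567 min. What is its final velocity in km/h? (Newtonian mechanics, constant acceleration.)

v₀ = 18.0 km/h × 0.2777777777777778 = 5.0 m/s
a = 3.609 ft/s² × 0.3048 = 1.10002 m/s²
t = 0.1567 min × 60.0 = 9.402 s
v = v₀ + a × t = 5.0 + 1.10002 × 9.402 = 15.3424 m/s
v = 15.3424 m/s / 0.2777777777777778 = 55.23 km/h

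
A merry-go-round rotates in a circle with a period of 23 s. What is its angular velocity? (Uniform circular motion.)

ω = 2π/T = 2π/23 = 0.2732 rad/s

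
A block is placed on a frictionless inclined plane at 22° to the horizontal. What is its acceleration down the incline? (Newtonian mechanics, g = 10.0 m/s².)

a = g sin(θ) = 10.0 × sin(22°) = 10.0 × 0.3746 = 3.75 m/s²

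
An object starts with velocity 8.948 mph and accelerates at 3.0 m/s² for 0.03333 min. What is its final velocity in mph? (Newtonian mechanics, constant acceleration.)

v₀ = 8.948 mph × 0.44704 = 4.00011 m/s
t = 0.03333 min × 60.0 = 1.9998 s
v = v₀ + a × t = 4.00011 + 3.0 × 1.9998 = 9.99951 m/s
v = 9.99951 m/s / 0.44704 = 22.37 mph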